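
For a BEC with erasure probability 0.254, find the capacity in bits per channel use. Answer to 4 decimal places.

Binary erasure channel: capacity C = 1 − ε.
C = 1 − 0.254 = 0.7460 bits per channel use.

0.7460 bits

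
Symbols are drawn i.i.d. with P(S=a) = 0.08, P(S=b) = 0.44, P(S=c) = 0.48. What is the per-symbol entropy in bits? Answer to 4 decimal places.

H(S) = −Σ p·log₂ p.
  −(0.08)·log₂(0.08) = 0.29151
  −(0.44)·log₂(0.44) = 0.52115
  −(0.48)·log₂(0.48) = 0.50827
Sum: 0.29151 + 0.52115 + 0.50827 = 1.3209 bits.

1.3209 bits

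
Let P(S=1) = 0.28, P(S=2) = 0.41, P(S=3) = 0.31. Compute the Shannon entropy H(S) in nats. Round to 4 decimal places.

1.0851 nats

H(S) = −Σ p·ln p.
  −(0.28)·ln(0.28) = 0.35643
  −(0.41)·ln(0.41) = 0.36556
  −(0.31)·ln(0.31) = 0.36307
Sum: 0.35643 + 0.36556 + 0.36307 = 1.0851 nats.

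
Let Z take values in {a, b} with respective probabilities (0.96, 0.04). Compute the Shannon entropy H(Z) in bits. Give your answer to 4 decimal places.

0.2423 bits

H(Z) = −Σ p·log₂ p.
  −(0.96)·log₂(0.96) = 0.05654
  −(0.04)·log₂(0.04) = 0.18575
Sum: 0.05654 + 0.18575 = 0.2423 bits.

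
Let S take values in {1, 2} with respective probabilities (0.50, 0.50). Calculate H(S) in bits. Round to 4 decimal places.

H(S) = −Σ p·log₂ p.
  −(0.50)·log₂(0.50) = 0.50000
  −(0.50)·log₂(0.50) = 0.50000
Sum: 0.50000 + 0.50000 = 1.0000 bits.

1.0000 bits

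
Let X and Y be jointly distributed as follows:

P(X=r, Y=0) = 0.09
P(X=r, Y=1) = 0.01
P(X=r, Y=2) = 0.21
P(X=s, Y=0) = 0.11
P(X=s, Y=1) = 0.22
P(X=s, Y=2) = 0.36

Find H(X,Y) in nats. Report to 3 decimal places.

1.534 nats

H(X,Y) = −Σ p(x,y)·ln p(x,y) over all 6 cells.
  cell (r,0): −0.09·ln0.09 = 0.2167
  cell (r,1): −0.01·ln0.01 = 0.0461
  cell (r,2): −0.21·ln0.21 = 0.3277
  cell (s,0): −0.11·ln0.11 = 0.2428
  cell (s,1): −0.22·ln0.22 = 0.3331
  cell (s,2): −0.36·ln0.36 = 0.3678
Sum = 1.534 nats.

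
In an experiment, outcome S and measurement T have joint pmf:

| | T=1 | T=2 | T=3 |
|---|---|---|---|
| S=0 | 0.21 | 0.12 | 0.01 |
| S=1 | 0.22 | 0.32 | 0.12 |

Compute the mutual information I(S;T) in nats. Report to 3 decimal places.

0.050 nats

Marginals: p(S) = (0.3400, 0.6600), p(T) = (0.4300, 0.4400, 0.1300).
I(S;T) = H(S) + H(T) − H(S,T).
H(S) = 0.6410, H(T) = 0.9894, H(S,T) = 1.5804.
I(S;T) = 0.6410 + 0.9894 − 1.5804 = 0.050 nats.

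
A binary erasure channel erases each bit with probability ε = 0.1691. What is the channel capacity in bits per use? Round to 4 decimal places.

0.8309 bits

Binary erasure channel: capacity C = 1 − ε.
C = 1 − 0.1691 = 0.8309 bits per channel use.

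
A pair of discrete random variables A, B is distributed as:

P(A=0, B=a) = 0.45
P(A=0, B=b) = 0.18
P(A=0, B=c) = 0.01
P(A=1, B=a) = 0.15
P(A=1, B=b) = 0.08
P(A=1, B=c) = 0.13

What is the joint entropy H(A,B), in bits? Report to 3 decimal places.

2.115 bits

H(A,B) = −Σ p(x,y)·log₂ p(x,y) over all 6 cells.
  cell (0,a): −0.45·log₂0.45 = 0.5184
  cell (0,b): −0.18·log₂0.18 = 0.4453
  cell (0,c): −0.01·log₂0.01 = 0.0664
  cell (1,a): −0.15·log₂0.15 = 0.4105
  cell (1,b): −0.08·log₂0.08 = 0.2915
  cell (1,c): −0.13·log₂0.13 = 0.3826
Sum = 2.115 bits.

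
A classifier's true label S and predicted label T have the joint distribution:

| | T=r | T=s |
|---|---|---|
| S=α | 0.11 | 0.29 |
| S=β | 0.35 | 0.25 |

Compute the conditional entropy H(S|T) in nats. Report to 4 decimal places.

0.6259 nats

Chain rule: H(S|T) = H(S,T) − H(T).
Marginals: p(S) = (0.4000, 0.6000), p(T) = (0.4600, 0.5400).
H(S,T) = 1.3158 nats; H(T) = 0.6899 nats.
H(S|T) = 1.3158 − 0.6899 = 0.6259 nats.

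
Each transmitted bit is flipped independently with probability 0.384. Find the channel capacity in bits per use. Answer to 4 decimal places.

Binary symmetric channel: C = 1 − h₂(ε) where h₂ is the binary entropy function.
h₂(0.384) = −0.384·log₂0.384 − 0.616·log₂0.616 = 0.9608.
C = 1 − 0.9608 = 0.0392 bits per channel use.

0.0392 bits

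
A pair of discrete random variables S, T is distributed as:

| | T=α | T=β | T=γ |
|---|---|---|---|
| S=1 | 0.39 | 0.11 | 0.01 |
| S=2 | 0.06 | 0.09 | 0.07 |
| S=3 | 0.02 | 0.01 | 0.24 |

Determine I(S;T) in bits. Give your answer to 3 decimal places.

Marginals: p(S) = (0.5100, 0.2200, 0.2700), p(T) = (0.4700, 0.2100, 0.3200).
I(S;T) = Σ p(x,y)·log₂[p(x,y)/(p(x)p(y))].
  (1,α): 0.39·log₂(1.6270) = 0.2739
  (1,β): 0.11·log₂(1.0271) = 0.0042
  (1,γ): 0.01·log₂(0.0613) = -0.0403
  (2,α): 0.06·log₂(0.5803) = -0.0471
  (2,β): 0.09·log₂(1.9481) = 0.0866
  (2,γ): 0.07·log₂(0.9943) = -0.0006
  (3,α): 0.02·log₂(0.1576) = -0.0533
  (3,β): 0.01·log₂(0.1764) = -0.0250
  (3,γ): 0.24·log₂(2.7778) = 0.3537
Sum = 0.552 bits.

0.552 bits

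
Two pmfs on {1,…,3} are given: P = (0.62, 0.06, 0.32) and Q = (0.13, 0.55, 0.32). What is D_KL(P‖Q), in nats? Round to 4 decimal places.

0.8356 nats

D(P‖Q) = Σ p·ln(p/q).
  0.62·ln(0.62/0.13) = 0.96855
  0.06·ln(0.06/0.55) = -0.13293
  0.32·ln(0.32/0.32) = 0.00000
D(P‖Q) = 0.8356 nats.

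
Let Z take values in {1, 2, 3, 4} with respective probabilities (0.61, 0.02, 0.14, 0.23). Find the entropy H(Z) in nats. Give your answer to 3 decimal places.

H(Z) = −Σ p·ln p.
  −(0.61)·ln(0.61) = 0.3015
  −(0.02)·ln(0.02) = 0.0782
  −(0.14)·ln(0.14) = 0.2753
  −(0.23)·ln(0.23) = 0.3380
Sum: 0.3015 + 0.0782 + 0.2753 + 0.3380 = 0.993 nats.

0.993 nats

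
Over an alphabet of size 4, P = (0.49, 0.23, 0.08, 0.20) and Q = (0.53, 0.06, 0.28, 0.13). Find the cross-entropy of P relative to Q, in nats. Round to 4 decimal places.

1.4681 nats

H(P,Q) = −Σ p·ln q.
  −0.49·ln(0.53) = 0.31109
  −0.23·ln(0.06) = 0.64708
  −0.08·ln(0.28) = 0.10184
  −0.20·ln(0.13) = 0.40804
H(P,Q) = 1.4681 nats.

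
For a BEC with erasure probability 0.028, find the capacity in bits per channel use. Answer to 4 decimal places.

Binary erasure channel: capacity C = 1 − ε.
C = 1 − 0.028 = 0.9720 bits per channel use.

0.9720 bits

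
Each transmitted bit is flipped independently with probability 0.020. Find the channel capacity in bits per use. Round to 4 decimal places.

Binary symmetric channel: C = 1 − h₂(ε) where h₂ is the binary entropy function.
h₂(0.020) = −0.020·log₂0.020 − 0.980·log₂0.980 = 0.1414.
C = 1 − 0.1414 = 0.8586 bits per channel use.

0.8586 bits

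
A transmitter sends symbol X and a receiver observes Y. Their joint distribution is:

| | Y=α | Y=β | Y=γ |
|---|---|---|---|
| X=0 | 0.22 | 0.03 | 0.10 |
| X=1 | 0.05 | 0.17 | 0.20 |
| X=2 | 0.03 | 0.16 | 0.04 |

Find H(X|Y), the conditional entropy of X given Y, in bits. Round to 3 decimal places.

1.259 bits

Chain rule: H(X|Y) = H(X,Y) − H(Y).
Marginals: p(X) = (0.3500, 0.4200, 0.2300), p(Y) = (0.3000, 0.3600, 0.3400).
H(X,Y) = 2.8401 bits; H(Y) = 1.5809 bits.
H(X|Y) = 2.8401 − 1.5809 = 1.259 bits.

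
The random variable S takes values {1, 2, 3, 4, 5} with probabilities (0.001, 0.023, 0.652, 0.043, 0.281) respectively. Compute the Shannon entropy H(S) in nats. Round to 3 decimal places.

H(S) = −Σ p·ln p.
  −(0.001)·ln(0.001) = 0.0069
  −(0.023)·ln(0.023) = 0.0868
  −(0.652)·ln(0.652) = 0.2789
  −(0.043)·ln(0.043) = 0.1353
  −(0.281)·ln(0.281) = 0.3567
Sum: 0.0069 + 0.0868 + 0.2789 + 0.1353 + 0.3567 = 0.865 nats.

0.865 nats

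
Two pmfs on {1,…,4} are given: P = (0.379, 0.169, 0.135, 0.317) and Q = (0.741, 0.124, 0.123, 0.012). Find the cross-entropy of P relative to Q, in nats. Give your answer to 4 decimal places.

2.1513 nats

H(P,Q) = −Σ p·ln q.
  −0.379·ln(0.741) = 0.11361
  −0.169·ln(0.124) = 0.35278
  −0.135·ln(0.123) = 0.28290
  −0.317·ln(0.012) = 1.40204
H(P,Q) = 2.1513 nats.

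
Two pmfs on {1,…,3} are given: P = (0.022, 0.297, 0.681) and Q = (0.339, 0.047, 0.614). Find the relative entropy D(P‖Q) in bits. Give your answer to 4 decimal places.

D(P‖Q) = Σ p·log₂(p/q).
  0.022·log₂(0.022/0.339) = -0.08681
  0.297·log₂(0.297/0.047) = 0.78994
  0.681·log₂(0.681/0.614) = 0.10175
D(P‖Q) = 0.8049 bits.

0.8049 bits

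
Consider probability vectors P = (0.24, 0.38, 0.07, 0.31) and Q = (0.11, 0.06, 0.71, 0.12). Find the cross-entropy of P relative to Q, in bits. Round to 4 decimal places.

3.2895 bits

H(P,Q) = −Σ p·log₂ q.
  −0.24·log₂(0.11) = 0.76426
  −0.38·log₂(0.06) = 1.54238
  −0.07·log₂(0.71) = 0.03459
  −0.31·log₂(0.12) = 0.94826
H(P,Q) = 3.2895 bits.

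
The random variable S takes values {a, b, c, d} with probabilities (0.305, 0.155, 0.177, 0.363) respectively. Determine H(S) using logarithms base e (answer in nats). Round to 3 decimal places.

H(S) = −Σ p·ln p.
  −(0.305)·ln(0.305) = 0.3622
  −(0.155)·ln(0.155) = 0.2890
  −(0.177)·ln(0.177) = 0.3065
  −(0.363)·ln(0.363) = 0.3678
Sum: 0.3622 + 0.2890 + 0.3065 + 0.3678 = 1.325 nats.

1.325 nats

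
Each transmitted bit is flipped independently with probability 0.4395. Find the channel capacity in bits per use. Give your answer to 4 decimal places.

Binary symmetric channel: C = 1 − h₂(ε) where h₂ is the binary entropy function.
h₂(0.4395) = −0.4395·log₂0.4395 − 0.5605·log₂0.5605 = 0.9894.
C = 1 − 0.9894 = 0.0106 bits per channel use.

0.0106 bits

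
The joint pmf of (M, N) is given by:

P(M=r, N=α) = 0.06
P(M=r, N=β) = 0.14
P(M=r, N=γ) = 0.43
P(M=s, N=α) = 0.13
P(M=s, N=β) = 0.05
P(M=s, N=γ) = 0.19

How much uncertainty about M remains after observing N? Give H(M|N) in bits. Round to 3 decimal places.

0.880 bits

Marginals: p(M) = (0.6300, 0.3700), p(N) = (0.1900, 0.1900, 0.6200).
H(M|N) = Σ p(N) · H(M|N=·).
  N=α: p=0.1900, H(M|N=α) = 0.8997
  N=β: p=0.1900, H(M|N=β) = 0.8315
  N=γ: p=0.6200, H(M|N=γ) = 0.8890
Weighted sum = 0.880 bits.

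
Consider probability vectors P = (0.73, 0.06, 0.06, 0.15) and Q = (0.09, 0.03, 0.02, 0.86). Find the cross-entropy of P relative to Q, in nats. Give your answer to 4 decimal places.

2.2255 nats

H(P,Q) = −Σ p·ln q.
  −0.73·ln(0.09) = 1.75780
  −0.06·ln(0.03) = 0.21039
  −0.06·ln(0.02) = 0.23472
  −0.15·ln(0.86) = 0.02262
H(P,Q) = 2.2255 nats.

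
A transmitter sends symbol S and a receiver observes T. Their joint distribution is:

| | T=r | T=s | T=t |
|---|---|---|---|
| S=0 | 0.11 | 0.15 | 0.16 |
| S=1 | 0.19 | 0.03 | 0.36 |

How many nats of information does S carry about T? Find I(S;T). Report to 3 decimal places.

0.081 nats

Marginals: p(S) = (0.4200, 0.5800), p(T) = (0.3000, 0.1800, 0.5200).
I(S;T) = H(S) + H(T) − H(S,T).
H(S) = 0.6803, H(T) = 1.0099, H(S,T) = 1.6091.
I(S;T) = 0.6803 + 1.0099 − 1.6091 = 0.081 nats.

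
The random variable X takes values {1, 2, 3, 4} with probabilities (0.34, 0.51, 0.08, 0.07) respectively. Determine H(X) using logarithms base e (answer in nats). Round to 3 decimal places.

1.098 nats

H(X) = −Σ p·ln p.
  −(0.34)·ln(0.34) = 0.3668
  −(0.51)·ln(0.51) = 0.3434
  −(0.08)·ln(0.08) = 0.2021
  −(0.07)·ln(0.07) = 0.1861
Sum: 0.3668 + 0.3434 + 0.2021 + 0.1861 = 1.098 nats.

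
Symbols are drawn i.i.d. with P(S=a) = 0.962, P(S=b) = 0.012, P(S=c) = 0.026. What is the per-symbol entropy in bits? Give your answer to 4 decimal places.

H(S) = −Σ p·log₂ p.
  −(0.962)·log₂(0.962) = 0.05377
  −(0.012)·log₂(0.012) = 0.07657
  −(0.026)·log₂(0.026) = 0.13690
Sum: 0.05377 + 0.07657 + 0.13690 = 0.2672 bits.

0.2672 bits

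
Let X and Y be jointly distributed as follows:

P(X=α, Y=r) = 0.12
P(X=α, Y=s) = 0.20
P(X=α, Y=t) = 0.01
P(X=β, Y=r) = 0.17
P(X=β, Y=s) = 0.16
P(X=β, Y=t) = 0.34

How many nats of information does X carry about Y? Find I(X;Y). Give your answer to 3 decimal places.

0.145 nats

Marginals: p(X) = (0.3300, 0.6700), p(Y) = (0.2900, 0.3600, 0.3500).
I(X;Y) = Σ p(x,y)·ln[p(x,y)/(p(x)p(y))].
  (α,r): 0.12·ln(1.2539) = 0.0272
  (α,s): 0.20·ln(1.6835) = 0.1042
  (α,t): 0.01·ln(0.0866) = -0.0245
  (β,r): 0.17·ln(0.8749) = -0.0227
  (β,s): 0.16·ln(0.6633) = -0.0657
  (β,t): 0.34·ln(1.4499) = 0.1263
Sum = 0.145 nats.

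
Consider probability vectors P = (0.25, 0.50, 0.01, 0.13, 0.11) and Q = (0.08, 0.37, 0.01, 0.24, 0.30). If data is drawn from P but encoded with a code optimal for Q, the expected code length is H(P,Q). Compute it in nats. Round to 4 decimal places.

1.4926 nats

H(P,Q) = −Σ p·ln q.
  −0.25·ln(0.08) = 0.63143
  −0.50·ln(0.37) = 0.49713
  −0.01·ln(0.01) = 0.04605
  −0.13·ln(0.24) = 0.18553
  −0.11·ln(0.30) = 0.13244
H(P,Q) = 1.4926 nats.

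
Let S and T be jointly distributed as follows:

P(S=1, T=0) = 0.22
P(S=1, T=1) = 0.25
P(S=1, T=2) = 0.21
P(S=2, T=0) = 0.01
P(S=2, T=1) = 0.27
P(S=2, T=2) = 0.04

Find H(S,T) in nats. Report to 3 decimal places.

H(S,T) = −Σ p(x,y)·ln p(x,y) over all 6 cells.
  cell (1,0): −0.22·ln0.22 = 0.3331
  cell (1,1): −0.25·ln0.25 = 0.3466
  cell (1,2): −0.21·ln0.21 = 0.3277
  cell (2,0): −0.01·ln0.01 = 0.0461
  cell (2,1): −0.27·ln0.27 = 0.3535
  cell (2,2): −0.04·ln0.04 = 0.1288
Sum = 1.536 nats.

1.536 nats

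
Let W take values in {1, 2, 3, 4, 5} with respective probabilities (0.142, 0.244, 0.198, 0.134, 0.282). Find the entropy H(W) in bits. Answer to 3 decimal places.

2.263 bits

H(W) = −Σ p·log₂ p.
  −(0.142)·log₂(0.142) = 0.3999
  −(0.244)·log₂(0.244) = 0.4966
  −(0.198)·log₂(0.198) = 0.4626
  −(0.134)·log₂(0.134) = 0.3886
  −(0.282)·log₂(0.282) = 0.5150
Sum: 0.3999 + 0.4966 + 0.4626 + 0.3886 + 0.5150 = 2.263 bits.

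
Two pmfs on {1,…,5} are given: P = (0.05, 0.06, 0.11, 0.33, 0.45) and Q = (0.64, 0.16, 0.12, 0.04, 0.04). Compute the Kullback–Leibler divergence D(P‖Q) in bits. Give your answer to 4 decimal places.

2.2934 bits

D(P‖Q) = Σ p·log₂(p/q).
  0.05·log₂(0.05/0.64) = -0.18390
  0.06·log₂(0.06/0.16) = -0.08490
  0.11·log₂(0.11/0.12) = -0.01381
  0.33·log₂(0.33/0.04) = 1.00465
  0.45·log₂(0.45/0.04) = 1.57133
D(P‖Q) = 2.2934 bits.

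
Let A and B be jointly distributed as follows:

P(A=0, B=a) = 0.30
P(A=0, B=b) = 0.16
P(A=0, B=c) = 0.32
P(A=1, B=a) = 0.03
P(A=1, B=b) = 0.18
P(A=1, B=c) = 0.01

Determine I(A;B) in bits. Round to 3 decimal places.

0.211 bits

Marginals: p(A) = (0.7800, 0.2200), p(B) = (0.3300, 0.3400, 0.3300).
I(A;B) = H(A) + H(B) − H(A,B).
H(A) = 0.7602, H(B) = 1.5848, H(A,B) = 2.1337.
I(A;B) = 0.7602 + 1.5848 − 2.1337 = 0.211 bits.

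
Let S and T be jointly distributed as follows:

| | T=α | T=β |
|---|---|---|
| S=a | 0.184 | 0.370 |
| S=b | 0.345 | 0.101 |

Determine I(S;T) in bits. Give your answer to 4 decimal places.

0.1453 bits

Marginals: p(S) = (0.5540, 0.4460), p(T) = (0.5290, 0.4710).
I(S;T) = H(S) + H(T) − H(S,T).
H(S) = 0.9916, H(T) = 0.9976, H(S,T) = 1.8439.
I(S;T) = 0.9916 + 0.9976 − 1.8439 = 0.1453 bits.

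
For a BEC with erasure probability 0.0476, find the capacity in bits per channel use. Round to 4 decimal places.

0.9524 bits

Binary erasure channel: capacity C = 1 − ε.
C = 1 − 0.0476 = 0.9524 bits per channel use.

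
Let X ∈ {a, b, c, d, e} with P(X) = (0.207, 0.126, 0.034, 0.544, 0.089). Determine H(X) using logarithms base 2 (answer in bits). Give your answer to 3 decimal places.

1.801 bits

H(X) = −Σ p·log₂ p.
  −(0.207)·log₂(0.207) = 0.4704
  −(0.126)·log₂(0.126) = 0.3766
  −(0.034)·log₂(0.034) = 0.1659
  −(0.544)·log₂(0.544) = 0.4778
  −(0.089)·log₂(0.089) = 0.3106
Sum: 0.4704 + 0.3766 + 0.1659 + 0.4778 + 0.3106 = 1.801 bits.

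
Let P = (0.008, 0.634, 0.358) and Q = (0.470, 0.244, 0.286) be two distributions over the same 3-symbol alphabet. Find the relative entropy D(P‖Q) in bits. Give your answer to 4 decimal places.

0.9424 bits

D(P‖Q) = Σ p·log₂(p/q).
  0.008·log₂(0.008/0.470) = -0.04701
  0.634·log₂(0.634/0.244) = 0.87340
  0.358·log₂(0.358/0.286) = 0.11597
D(P‖Q) = 0.9424 bits.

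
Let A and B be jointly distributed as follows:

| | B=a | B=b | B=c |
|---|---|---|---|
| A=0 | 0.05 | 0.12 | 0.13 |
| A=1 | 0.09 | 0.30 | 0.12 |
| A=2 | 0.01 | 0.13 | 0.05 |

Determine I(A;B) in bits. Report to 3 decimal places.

0.046 bits

Marginals: p(A) = (0.3000, 0.5100, 0.1900), p(B) = (0.1500, 0.5500, 0.3000).
I(A;B) = H(A) + H(B) − H(A,B).
H(A) = 1.4717, H(B) = 1.4060, H(A,B) = 2.8318.
I(A;B) = 1.4717 + 1.4060 − 2.8318 = 0.046 bits.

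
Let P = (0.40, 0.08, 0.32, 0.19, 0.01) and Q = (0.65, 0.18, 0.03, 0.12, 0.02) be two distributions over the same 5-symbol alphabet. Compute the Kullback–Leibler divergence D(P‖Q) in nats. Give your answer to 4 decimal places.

D(P‖Q) = Σ p·ln(p/q).
  0.40·ln(0.40/0.65) = -0.19420
  0.08·ln(0.08/0.18) = -0.06487
  0.32·ln(0.32/0.03) = 0.75748
  0.19·ln(0.19/0.12) = 0.08731
  0.01·ln(0.01/0.02) = -0.00693
D(P‖Q) = 0.5788 nats.

0.5788 nats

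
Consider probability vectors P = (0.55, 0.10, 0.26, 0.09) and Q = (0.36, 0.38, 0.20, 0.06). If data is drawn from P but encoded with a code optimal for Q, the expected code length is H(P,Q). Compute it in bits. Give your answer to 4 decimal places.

1.9193 bits

H(P,Q) = −Σ p·log₂ q.
  −0.55·log₂(0.36) = 0.81066
  −0.10·log₂(0.38) = 0.13959
  −0.26·log₂(0.20) = 0.60370
  −0.09·log₂(0.06) = 0.36530
H(P,Q) = 1.9193 bits.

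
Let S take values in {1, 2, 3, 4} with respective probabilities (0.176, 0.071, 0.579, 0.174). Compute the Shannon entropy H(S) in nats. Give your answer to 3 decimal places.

1.114 nats

H(S) = −Σ p·ln p.
  −(0.176)·ln(0.176) = 0.3058
  −(0.071)·ln(0.071) = 0.1878
  −(0.579)·ln(0.579) = 0.3164
  −(0.174)·ln(0.174) = 0.3043
Sum: 0.3058 + 0.1878 + 0.3164 + 0.3043 = 1.114 nats.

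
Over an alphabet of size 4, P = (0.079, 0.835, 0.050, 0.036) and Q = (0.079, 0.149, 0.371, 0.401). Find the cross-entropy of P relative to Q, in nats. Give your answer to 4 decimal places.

H(P,Q) = −Σ p·ln q.
  −0.079·ln(0.079) = 0.20053
  −0.835·ln(0.149) = 1.58968
  −0.050·ln(0.371) = 0.04958
  −0.036·ln(0.401) = 0.03290
H(P,Q) = 1.8727 nats.

1.8727 nats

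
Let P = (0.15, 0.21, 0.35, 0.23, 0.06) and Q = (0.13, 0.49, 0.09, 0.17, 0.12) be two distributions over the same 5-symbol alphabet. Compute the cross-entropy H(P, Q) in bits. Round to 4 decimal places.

2.6450 bits

H(P,Q) = −Σ p·log₂ q.
  −0.15·log₂(0.13) = 0.44151
  −0.21·log₂(0.49) = 0.21612
  −0.35·log₂(0.09) = 1.21588
  −0.23·log₂(0.17) = 0.58797
  −0.06·log₂(0.12) = 0.18353
H(P,Q) = 2.6450 bits.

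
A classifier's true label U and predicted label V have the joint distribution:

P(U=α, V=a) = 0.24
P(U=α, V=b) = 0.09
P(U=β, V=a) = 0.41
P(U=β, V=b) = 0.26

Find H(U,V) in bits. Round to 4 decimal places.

H(U,V) = −Σ p(x,y)·log₂ p(x,y) over all 4 cells.
  cell (α,a): −0.24·log₂0.24 = 0.49413
  cell (α,b): −0.09·log₂0.09 = 0.31265
  cell (β,a): −0.41·log₂0.41 = 0.52738
  cell (β,b): −0.26·log₂0.26 = 0.50529
Sum = 1.8395 bits.

1.8395 bits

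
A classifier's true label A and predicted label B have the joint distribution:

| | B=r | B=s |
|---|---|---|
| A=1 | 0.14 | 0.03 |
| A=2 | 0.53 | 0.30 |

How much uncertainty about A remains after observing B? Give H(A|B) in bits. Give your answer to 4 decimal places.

Chain rule: H(A|B) = H(A,B) − H(B).
Marginals: p(A) = (0.1700, 0.8300), p(B) = (0.6700, 0.3300).
H(A,B) = 1.5554 bits; H(B) = 0.9149 bits.
H(A|B) = 1.5554 − 0.9149 = 0.6405 bits.

0.6405 bits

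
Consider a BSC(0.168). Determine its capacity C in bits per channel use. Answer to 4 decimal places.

0.3469 bits

Binary symmetric channel: C = 1 − h₂(ε) where h₂ is the binary entropy function.
h₂(0.168) = −0.168·log₂0.168 − 0.832·log₂0.832 = 0.6531.
C = 1 − 0.6531 = 0.3469 bits per channel use.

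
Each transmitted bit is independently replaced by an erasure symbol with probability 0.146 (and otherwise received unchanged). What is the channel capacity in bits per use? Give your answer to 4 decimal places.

Binary erasure channel: capacity C = 1 − ε.
C = 1 − 0.146 = 0.8540 bits per channel use.

0.8540 bits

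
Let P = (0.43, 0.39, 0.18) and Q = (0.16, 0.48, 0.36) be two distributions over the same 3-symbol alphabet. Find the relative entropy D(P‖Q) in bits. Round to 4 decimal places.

0.3165 bits

D(P‖Q) = Σ p·log₂(p/q).
  0.43·log₂(0.43/0.16) = 0.61329
  0.39·log₂(0.39/0.48) = -0.11683
  0.18·log₂(0.18/0.36) = -0.18000
D(P‖Q) = 0.3165 bits.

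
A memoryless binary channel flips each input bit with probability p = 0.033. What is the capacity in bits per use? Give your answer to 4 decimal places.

Binary symmetric channel: C = 1 − h₂(ε) where h₂ is the binary entropy function.
h₂(0.033) = −0.033·log₂0.033 − 0.967·log₂0.967 = 0.2092.
C = 1 − 0.2092 = 0.7908 bits per channel use.

0.7908 bits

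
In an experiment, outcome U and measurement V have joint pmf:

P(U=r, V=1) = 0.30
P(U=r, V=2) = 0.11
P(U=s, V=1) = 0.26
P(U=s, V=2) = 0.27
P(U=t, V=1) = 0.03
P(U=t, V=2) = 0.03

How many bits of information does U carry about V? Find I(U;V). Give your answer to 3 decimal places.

0.043 bits

Marginals: p(U) = (0.4100, 0.5300, 0.0600), p(V) = (0.5900, 0.4100).
I(U;V) = H(U) + H(V) − H(U,V).
H(U) = 1.2564, H(V) = 0.9765, H(U,V) = 2.1902.
I(U;V) = 1.2564 + 0.9765 − 2.1902 = 0.043 bits.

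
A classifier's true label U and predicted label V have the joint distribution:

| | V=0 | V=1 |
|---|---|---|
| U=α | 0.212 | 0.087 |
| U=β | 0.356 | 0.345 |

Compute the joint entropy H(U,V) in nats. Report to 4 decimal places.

H(U,V) = −Σ p(x,y)·ln p(x,y) over all 4 cells.
  cell (α,0): −0.212·ln0.212 = 0.32885
  cell (α,1): −0.087·ln0.087 = 0.21244
  cell (β,0): −0.356·ln0.356 = 0.36769
  cell (β,1): −0.345·ln0.345 = 0.36715
Sum = 1.2761 nats.

1.2761 nats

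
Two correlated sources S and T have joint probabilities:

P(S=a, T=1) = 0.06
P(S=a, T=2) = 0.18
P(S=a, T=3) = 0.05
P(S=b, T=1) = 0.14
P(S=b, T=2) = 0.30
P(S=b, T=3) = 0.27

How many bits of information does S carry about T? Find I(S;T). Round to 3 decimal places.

0.034 bits

Marginals: p(S) = (0.2900, 0.7100), p(T) = (0.2000, 0.4800, 0.3200).
I(S;T) = Σ p(x,y)·log₂[p(x,y)/(p(x)p(y))].
  (a,1): 0.06·log₂(1.0345) = 0.0029
  (a,2): 0.18·log₂(1.2931) = 0.0668
  (a,3): 0.05·log₂(0.5388) = -0.0446
  (b,1): 0.14·log₂(0.9859) = -0.0029
  (b,2): 0.30·log₂(0.8803) = -0.0552
  (b,3): 0.27·log₂(1.1884) = 0.0672
Sum = 0.034 bits.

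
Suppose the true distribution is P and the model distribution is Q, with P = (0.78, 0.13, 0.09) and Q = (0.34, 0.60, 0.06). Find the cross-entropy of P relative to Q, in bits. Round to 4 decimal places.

1.6751 bits

H(P,Q) = −Σ p·log₂ q.
  −0.78·log₂(0.34) = 1.21399
  −0.13·log₂(0.60) = 0.09581
  −0.09·log₂(0.06) = 0.36530
H(P,Q) = 1.6751 bits.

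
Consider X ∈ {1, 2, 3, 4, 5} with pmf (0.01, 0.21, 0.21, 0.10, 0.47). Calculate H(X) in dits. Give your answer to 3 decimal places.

H(X) = −Σ p·log₁₀ p.
  −(0.01)·log₁₀(0.01) = 0.0200
  −(0.21)·log₁₀(0.21) = 0.1423
  −(0.21)·log₁₀(0.21) = 0.1423
  −(0.10)·log₁₀(0.10) = 0.1000
  −(0.47)·log₁₀(0.47) = 0.1541
Sum: 0.0200 + 0.1423 + 0.1423 + 0.1000 + 0.1541 = 0.559 dits.

0.559 dits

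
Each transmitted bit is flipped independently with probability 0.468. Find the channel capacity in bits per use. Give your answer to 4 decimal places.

Binary symmetric channel: C = 1 − h₂(ε) where h₂ is the binary entropy function.
h₂(0.468) = −0.468·log₂0.468 − 0.532·log₂0.532 = 0.9970.
C = 1 − 0.9970 = 0.0030 bits per channel use.

0.0030 bits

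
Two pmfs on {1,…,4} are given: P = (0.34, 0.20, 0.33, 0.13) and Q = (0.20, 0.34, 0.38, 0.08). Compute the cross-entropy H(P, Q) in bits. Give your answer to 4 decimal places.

2.0351 bits

H(P,Q) = −Σ p·log₂ q.
  −0.34·log₂(0.20) = 0.78946
  −0.20·log₂(0.34) = 0.31128
  −0.33·log₂(0.38) = 0.46066
  −0.13·log₂(0.08) = 0.47370
H(P,Q) = 2.0351 bits.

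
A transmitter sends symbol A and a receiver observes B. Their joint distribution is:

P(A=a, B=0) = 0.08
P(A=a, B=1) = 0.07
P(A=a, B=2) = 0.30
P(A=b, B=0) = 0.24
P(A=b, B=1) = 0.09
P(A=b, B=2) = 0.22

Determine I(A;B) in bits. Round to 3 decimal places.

Marginals: p(A) = (0.4500, 0.5500), p(B) = (0.3200, 0.1600, 0.5200).
I(A;B) = Σ p(x,y)·log₂[p(x,y)/(p(x)p(y))].
  (a,0): 0.08·log₂(0.5556) = -0.0678
  (a,1): 0.07·log₂(0.9722) = -0.0028
  (a,2): 0.30·log₂(1.2821) = 0.1075
  (b,0): 0.24·log₂(1.3636) = 0.1074
  (b,1): 0.09·log₂(1.0227) = 0.0029
  (b,2): 0.22·log₂(0.7692) = -0.0833
Sum = 0.064 bits.

0.064 bits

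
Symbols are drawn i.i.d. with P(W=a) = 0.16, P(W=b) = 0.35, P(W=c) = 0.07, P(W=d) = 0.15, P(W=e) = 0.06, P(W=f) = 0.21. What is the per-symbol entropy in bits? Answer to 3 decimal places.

2.349 bits

H(W) = −Σ p·log₂ p.
  −(0.16)·log₂(0.16) = 0.4230
  −(0.35)·log₂(0.35) = 0.5301
  −(0.07)·log₂(0.07) = 0.2686
  −(0.15)·log₂(0.15) = 0.4105
  −(0.06)·log₂(0.06) = 0.2435
  −(0.21)·log₂(0.21) = 0.4728
Sum: 0.4230 + 0.5301 + 0.2686 + 0.4105 + 0.2435 + 0.4728 = 2.349 bits.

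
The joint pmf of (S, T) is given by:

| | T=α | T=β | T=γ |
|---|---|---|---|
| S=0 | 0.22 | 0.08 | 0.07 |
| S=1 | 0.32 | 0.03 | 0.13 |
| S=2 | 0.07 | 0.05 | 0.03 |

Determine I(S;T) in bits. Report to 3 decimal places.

0.058 bits

Marginals: p(S) = (0.3700, 0.4800, 0.1500), p(T) = (0.6100, 0.1600, 0.2300).
I(S;T) = Σ p(x,y)·log₂[p(x,y)/(p(x)p(y))].
  (0,α): 0.22·log₂(0.9747) = -0.0081
  (0,β): 0.08·log₂(1.3514) = 0.0348
  (0,γ): 0.07·log₂(0.8226) = -0.0197
  (1,α): 0.32·log₂(1.0929) = 0.0410
  (1,β): 0.03·log₂(0.3906) = -0.0407
  (1,γ): 0.13·log₂(1.1775) = 0.0307
  (2,α): 0.07·log₂(0.7650) = -0.0270
  (2,β): 0.05·log₂(2.0833) = 0.0529
  (2,γ): 0.03·log₂(0.8696) = -0.0060
Sum = 0.058 bits.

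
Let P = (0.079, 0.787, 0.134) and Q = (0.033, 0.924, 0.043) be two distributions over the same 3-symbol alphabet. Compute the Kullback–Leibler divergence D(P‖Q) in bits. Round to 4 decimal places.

D(P‖Q) = Σ p·log₂(p/q).
  0.079·log₂(0.079/0.033) = 0.09949
  0.787·log₂(0.787/0.924) = -0.18221
  0.134·log₂(0.134/0.043) = 0.21974
D(P‖Q) = 0.1370 bits.

0.1370 bits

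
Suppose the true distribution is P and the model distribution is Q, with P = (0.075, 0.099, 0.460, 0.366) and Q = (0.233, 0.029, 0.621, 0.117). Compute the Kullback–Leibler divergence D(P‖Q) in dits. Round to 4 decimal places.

D(P‖Q) = Σ p·log₁₀(p/q).
  0.075·log₁₀(0.075/0.233) = -0.03692
  0.099·log₁₀(0.099/0.029) = 0.05279
  0.460·log₁₀(0.460/0.621) = -0.05995
  0.366·log₁₀(0.366/0.117) = 0.18128
D(P‖Q) = 0.1372 dits.

0.1372 dits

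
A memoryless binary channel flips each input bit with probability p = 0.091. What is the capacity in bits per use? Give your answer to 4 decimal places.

0.5602 bits

Binary symmetric channel: C = 1 − h₂(ε) where h₂ is the binary entropy function.
h₂(0.091) = −0.091·log₂0.091 − 0.909·log₂0.909 = 0.4398.
C = 1 − 0.4398 = 0.5602 bits per channel use.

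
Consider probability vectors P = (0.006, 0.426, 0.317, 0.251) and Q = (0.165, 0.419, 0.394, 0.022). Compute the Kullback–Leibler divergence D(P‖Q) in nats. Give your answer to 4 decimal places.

0.5293 nats

D(P‖Q) = Σ p·ln(p/q).
  0.006·ln(0.006/0.165) = -0.01989
  0.426·ln(0.426/0.419) = 0.00706
  0.317·ln(0.317/0.394) = -0.06893
  0.251·ln(0.251/0.022) = 0.61104
D(P‖Q) = 0.5293 nats.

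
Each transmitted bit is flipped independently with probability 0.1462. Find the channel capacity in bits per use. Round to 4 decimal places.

Binary symmetric channel: C = 1 − h₂(ε) where h₂ is the binary entropy function.
h₂(0.1462) = −0.1462·log₂0.1462 − 0.8538·log₂0.8538 = 0.6002.
C = 1 − 0.6002 = 0.3998 bits per channel use.

0.3998 bits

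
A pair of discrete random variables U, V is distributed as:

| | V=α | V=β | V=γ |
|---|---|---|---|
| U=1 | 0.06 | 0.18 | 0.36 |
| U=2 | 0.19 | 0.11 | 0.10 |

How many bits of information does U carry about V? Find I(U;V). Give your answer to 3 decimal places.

Marginals: p(U) = (0.6000, 0.4000), p(V) = (0.2500, 0.2900, 0.4600).
I(U;V) = H(U) + H(V) − H(U,V).
H(U) = 0.9710, H(V) = 1.5332, H(U,V) = 2.3572.
I(U;V) = 0.9710 + 1.5332 − 2.3572 = 0.147 bits.

0.147 bits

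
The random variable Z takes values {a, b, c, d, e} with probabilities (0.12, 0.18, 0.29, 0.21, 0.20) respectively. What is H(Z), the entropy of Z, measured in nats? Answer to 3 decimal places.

1.572 nats

H(Z) = −Σ p·ln p.
  −(0.12)·ln(0.12) = 0.2544
  −(0.18)·ln(0.18) = 0.3087
  −(0.29)·ln(0.29) = 0.3590
  −(0.21)·ln(0.21) = 0.3277
  −(0.20)·ln(0.20) = 0.3219
Sum: 0.2544 + 0.3087 + 0.3590 + 0.3277 + 0.3219 = 1.572 nats.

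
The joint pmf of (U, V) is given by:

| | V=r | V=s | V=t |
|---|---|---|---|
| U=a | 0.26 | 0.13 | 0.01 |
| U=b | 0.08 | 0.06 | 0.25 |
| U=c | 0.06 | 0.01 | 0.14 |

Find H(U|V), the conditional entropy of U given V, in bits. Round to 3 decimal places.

Chain rule: H(U|V) = H(U,V) − H(V).
Marginals: p(U) = (0.4000, 0.3900, 0.2100), p(V) = (0.4000, 0.2000, 0.4000).
H(U,V) = 2.6965 bits; H(V) = 1.5219 bits.
H(U|V) = 2.6965 − 1.5219 = 1.175 bits.

1.175 bits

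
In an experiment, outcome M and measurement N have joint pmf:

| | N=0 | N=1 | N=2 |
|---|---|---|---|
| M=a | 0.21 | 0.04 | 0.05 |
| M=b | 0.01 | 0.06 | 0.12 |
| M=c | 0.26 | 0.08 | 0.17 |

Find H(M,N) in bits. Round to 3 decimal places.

2.783 bits

H(M,N) = −Σ p(x,y)·log₂ p(x,y) over all 9 cells.
  cell (a,0): −0.21·log₂0.21 = 0.4728
  cell (a,1): −0.04·log₂0.04 = 0.1858
  cell (a,2): −0.05·log₂0.05 = 0.2161
  cell (b,0): −0.01·log₂0.01 = 0.0664
  cell (b,1): −0.06·log₂0.06 = 0.2435
  cell (b,2): −0.12·log₂0.12 = 0.3671
  cell (c,0): −0.26·log₂0.26 = 0.5053
  cell (c,1): −0.08·log₂0.08 = 0.2915
  cell (c,2): −0.17·log₂0.17 = 0.4346
Sum = 2.783 bits.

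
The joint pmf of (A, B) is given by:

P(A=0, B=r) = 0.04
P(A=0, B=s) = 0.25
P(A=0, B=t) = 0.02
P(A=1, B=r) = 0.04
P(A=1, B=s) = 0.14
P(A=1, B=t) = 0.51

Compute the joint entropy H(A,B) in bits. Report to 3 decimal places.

1.877 bits

H(A,B) = −Σ p(x,y)·log₂ p(x,y) over all 6 cells.
  cell (0,r): −0.04·log₂0.04 = 0.1858
  cell (0,s): −0.25·log₂0.25 = 0.5000
  cell (0,t): −0.02·log₂0.02 = 0.1129
  cell (1,r): −0.04·log₂0.04 = 0.1858
  cell (1,s): −0.14·log₂0.14 = 0.3971
  cell (1,t): −0.51·log₂0.51 = 0.4954
Sum = 1.877 bits.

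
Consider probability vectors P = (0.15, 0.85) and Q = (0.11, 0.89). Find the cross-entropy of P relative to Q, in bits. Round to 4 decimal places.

0.6206 bits

H(P,Q) = −Σ p·log₂ q.
  −0.15·log₂(0.11) = 0.47766
  −0.85·log₂(0.89) = 0.14290
H(P,Q) = 0.6206 bits.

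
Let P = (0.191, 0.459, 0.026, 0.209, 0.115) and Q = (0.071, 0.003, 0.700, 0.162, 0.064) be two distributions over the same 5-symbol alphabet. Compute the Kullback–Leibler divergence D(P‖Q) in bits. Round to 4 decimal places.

3.6543 bits

D(P‖Q) = Σ p·log₂(p/q).
  0.191·log₂(0.191/0.071) = 0.27269
  0.459·log₂(0.459/0.003) = 3.33114
  0.026·log₂(0.026/0.700) = -0.12352
  0.209·log₂(0.209/0.162) = 0.07681
  0.115·log₂(0.115/0.064) = 0.09723
D(P‖Q) = 3.6543 bits.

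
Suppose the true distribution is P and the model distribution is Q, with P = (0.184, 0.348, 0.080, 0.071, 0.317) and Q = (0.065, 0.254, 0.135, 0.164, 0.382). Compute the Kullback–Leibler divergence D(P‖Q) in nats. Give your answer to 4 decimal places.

D(P‖Q) = Σ p·ln(p/q).
  0.184·ln(0.184/0.065) = 0.19146
  0.348·ln(0.348/0.254) = 0.10957
  0.080·ln(0.080/0.135) = -0.04186
  0.071·ln(0.071/0.164) = -0.05944
  0.317·ln(0.317/0.382) = -0.05913
D(P‖Q) = 0.1406 nats.

0.1406 nats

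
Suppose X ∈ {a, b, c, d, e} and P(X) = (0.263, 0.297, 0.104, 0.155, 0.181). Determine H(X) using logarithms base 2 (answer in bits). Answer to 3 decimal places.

2.230 bits

H(X) = −Σ p·log₂ p.
  −(0.263)·log₂(0.263) = 0.5068
  −(0.297)·log₂(0.297) = 0.5202
  −(0.104)·log₂(0.104) = 0.3396
  −(0.155)·log₂(0.155) = 0.4169
  −(0.181)·log₂(0.181) = 0.4463
Sum: 0.5068 + 0.5202 + 0.3396 + 0.4169 + 0.4463 = 2.230 bits.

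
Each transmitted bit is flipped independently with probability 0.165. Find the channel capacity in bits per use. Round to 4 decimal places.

Binary symmetric channel: C = 1 − h₂(ε) where h₂ is the binary entropy function.
h₂(0.165) = −0.165·log₂0.165 − 0.835·log₂0.835 = 0.6461.
C = 1 − 0.6461 = 0.3539 bits per channel use.

0.3539 bits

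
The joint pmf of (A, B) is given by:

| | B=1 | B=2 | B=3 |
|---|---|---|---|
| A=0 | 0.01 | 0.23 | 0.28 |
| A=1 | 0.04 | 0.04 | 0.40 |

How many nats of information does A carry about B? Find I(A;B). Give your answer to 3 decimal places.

Marginals: p(A) = (0.5200, 0.4800), p(B) = (0.0500, 0.2700, 0.6800).
I(A;B) = Σ p(x,y)·ln[p(x,y)/(p(x)p(y))].
  (0,1): 0.01·ln(0.3846) = -0.0096
  (0,2): 0.23·ln(1.6382) = 0.1135
  (0,3): 0.28·ln(0.7919) = -0.0653
  (1,1): 0.04·ln(1.6667) = 0.0204
  (1,2): 0.04·ln(0.3086) = -0.0470
  (1,3): 0.40·ln(1.2255) = 0.0813
Sum = 0.093 nats.

0.093 nats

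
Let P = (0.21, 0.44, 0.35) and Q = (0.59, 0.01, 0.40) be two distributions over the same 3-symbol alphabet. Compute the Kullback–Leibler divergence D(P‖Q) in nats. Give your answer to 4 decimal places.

D(P‖Q) = Σ p·ln(p/q).
  0.21·ln(0.21/0.59) = -0.21693
  0.44·ln(0.44/0.01) = 1.66504
  0.35·ln(0.35/0.40) = -0.04674
D(P‖Q) = 1.4014 nats.

1.4014 nats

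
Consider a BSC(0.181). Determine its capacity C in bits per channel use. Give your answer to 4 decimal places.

0.3177 bits

Binary symmetric channel: C = 1 − h₂(ε) where h₂ is the binary entropy function.
h₂(0.181) = −0.181·log₂0.181 − 0.819·log₂0.819 = 0.6823.
C = 1 − 0.6823 = 0.3177 bits per channel use.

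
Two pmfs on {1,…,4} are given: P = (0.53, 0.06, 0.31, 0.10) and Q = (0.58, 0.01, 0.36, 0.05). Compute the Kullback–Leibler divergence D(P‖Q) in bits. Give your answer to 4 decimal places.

0.1193 bits

D(P‖Q) = Σ p·log₂(p/q).
  0.53·log₂(0.53/0.58) = -0.06893
  0.06·log₂(0.06/0.01) = 0.15510
  0.31·log₂(0.31/0.36) = -0.06688
  0.10·log₂(0.10/0.05) = 0.10000
D(P‖Q) = 0.1193 bits.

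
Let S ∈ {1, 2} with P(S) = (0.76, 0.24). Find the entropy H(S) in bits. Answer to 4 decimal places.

H(S) = −Σ p·log₂ p.
  −(0.76)·log₂(0.76) = 0.30091
  −(0.24)·log₂(0.24) = 0.49413
Sum: 0.30091 + 0.49413 = 0.7950 bits.

0.7950 bits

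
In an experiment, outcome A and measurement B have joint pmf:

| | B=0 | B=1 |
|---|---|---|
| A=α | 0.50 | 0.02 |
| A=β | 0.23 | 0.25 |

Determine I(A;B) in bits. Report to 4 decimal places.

Marginals: p(A) = (0.5200, 0.4800), p(B) = (0.7300, 0.2700).
I(A;B) = Σ p(x,y)·log₂[p(x,y)/(p(x)p(y))].
  (α,0): 0.50·log₂(1.3172) = 0.19872
  (α,1): 0.02·log₂(0.1425) = -0.05623
  (β,0): 0.23·log₂(0.6564) = -0.13969
  (β,1): 0.25·log₂(1.9290) = 0.23697
Sum = 0.2398 bits.

0.2398 bits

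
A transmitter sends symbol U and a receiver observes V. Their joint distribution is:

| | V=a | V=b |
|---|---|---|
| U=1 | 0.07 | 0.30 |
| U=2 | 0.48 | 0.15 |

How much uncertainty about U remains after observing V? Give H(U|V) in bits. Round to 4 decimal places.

0.7157 bits

Marginals: p(U) = (0.3700, 0.6300), p(V) = (0.5500, 0.4500).
H(U|V) = Σ p(V) · H(U|V=·).
  V=a: p=0.5500, H(U|V=a) = 0.5499
  V=b: p=0.4500, H(U|V=b) = 0.9183
Weighted sum = 0.7157 bits.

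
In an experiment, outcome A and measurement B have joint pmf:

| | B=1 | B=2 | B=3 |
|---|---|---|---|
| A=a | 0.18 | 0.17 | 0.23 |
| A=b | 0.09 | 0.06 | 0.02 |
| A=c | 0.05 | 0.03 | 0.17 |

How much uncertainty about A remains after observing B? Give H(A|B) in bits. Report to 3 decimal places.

Marginals: p(A) = (0.5800, 0.1700, 0.2500), p(B) = (0.3200, 0.2600, 0.4200).
H(A|B) = Σ p(B) · H(A|B=·).
  B=1: p=0.3200, H(A|B=1) = 1.4001
  B=2: p=0.2600, H(A|B=2) = 1.2485
  B=3: p=0.4200, H(A|B=3) = 1.2131
Weighted sum = 1.282 bits.

1.282 bits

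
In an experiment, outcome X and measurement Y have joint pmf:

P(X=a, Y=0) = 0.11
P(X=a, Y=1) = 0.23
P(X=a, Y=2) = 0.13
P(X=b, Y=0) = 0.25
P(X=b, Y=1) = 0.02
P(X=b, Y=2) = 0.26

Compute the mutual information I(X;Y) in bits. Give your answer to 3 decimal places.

Marginals: p(X) = (0.4700, 0.5300), p(Y) = (0.3600, 0.2500, 0.3900).
I(X;Y) = H(X) + H(Y) − H(X,Y).
H(X) = 0.9974, H(Y) = 1.5604, H(X,Y) = 2.3388.
I(X;Y) = 0.9974 + 1.5604 − 2.3388 = 0.219 bits.

0.219 bits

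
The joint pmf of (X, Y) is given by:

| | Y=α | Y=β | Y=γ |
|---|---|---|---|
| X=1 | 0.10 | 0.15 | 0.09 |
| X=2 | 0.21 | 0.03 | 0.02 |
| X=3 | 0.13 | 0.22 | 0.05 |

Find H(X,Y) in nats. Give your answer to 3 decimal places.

H(X,Y) = −Σ p(x,y)·ln p(x,y) over all 9 cells.
  cell (1,α): −0.10·ln0.10 = 0.2303
  cell (1,β): −0.15·ln0.15 = 0.2846
  cell (1,γ): −0.09·ln0.09 = 0.2167
  cell (2,α): −0.21·ln0.21 = 0.3277
  cell (2,β): −0.03·ln0.03 = 0.1052
  cell (2,γ): −0.02·ln0.02 = 0.0782
  cell (3,α): −0.13·ln0.13 = 0.2652
  cell (3,β): −0.22·ln0.22 = 0.3331
  cell (3,γ): −0.05·ln0.05 = 0.1498
Sum = 1.991 nats.

1.991 nats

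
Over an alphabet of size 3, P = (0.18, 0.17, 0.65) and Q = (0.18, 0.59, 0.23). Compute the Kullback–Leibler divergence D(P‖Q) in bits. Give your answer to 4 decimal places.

0.6690 bits

D(P‖Q) = Σ p·log₂(p/q).
  0.18·log₂(0.18/0.18) = 0.00000
  0.17·log₂(0.17/0.59) = -0.30518
  0.65·log₂(0.65/0.23) = 0.97422
D(P‖Q) = 0.6690 bits.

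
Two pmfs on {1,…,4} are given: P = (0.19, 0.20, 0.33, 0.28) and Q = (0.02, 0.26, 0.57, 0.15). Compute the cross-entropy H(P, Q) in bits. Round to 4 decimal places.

H(P,Q) = −Σ p·log₂ q.
  −0.19·log₂(0.02) = 1.07233
  −0.20·log₂(0.26) = 0.38868
  −0.33·log₂(0.57) = 0.26762
  −0.28·log₂(0.15) = 0.76635
H(P,Q) = 2.4950 bits.

2.4950 bits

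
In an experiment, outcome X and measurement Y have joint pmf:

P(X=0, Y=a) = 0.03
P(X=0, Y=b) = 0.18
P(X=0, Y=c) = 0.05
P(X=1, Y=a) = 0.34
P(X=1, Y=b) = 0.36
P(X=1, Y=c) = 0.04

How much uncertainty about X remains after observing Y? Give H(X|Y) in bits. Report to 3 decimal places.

0.735 bits

Marginals: p(X) = (0.2600, 0.7400), p(Y) = (0.3700, 0.5400, 0.0900).
H(X|Y) = Σ p(Y) · H(X|Y=·).
  Y=a: p=0.3700, H(X|Y=a) = 0.4060
  Y=b: p=0.5400, H(X|Y=b) = 0.9183
  Y=c: p=0.0900, H(X|Y=c) = 0.9911
Weighted sum = 0.735 bits.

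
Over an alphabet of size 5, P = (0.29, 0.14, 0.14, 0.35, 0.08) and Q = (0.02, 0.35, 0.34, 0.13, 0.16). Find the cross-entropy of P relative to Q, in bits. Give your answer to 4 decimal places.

3.3084 bits

H(P,Q) = −Σ p·log₂ q.
  −0.29·log₂(0.02) = 1.63672
  −0.14·log₂(0.35) = 0.21204
  −0.14·log₂(0.34) = 0.21790
  −0.35·log₂(0.13) = 1.03020
  −0.08·log₂(0.16) = 0.21151
H(P,Q) = 3.3084 bits.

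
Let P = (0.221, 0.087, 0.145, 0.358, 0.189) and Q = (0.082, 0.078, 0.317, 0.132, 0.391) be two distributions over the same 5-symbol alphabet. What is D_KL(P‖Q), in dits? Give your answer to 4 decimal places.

D(P‖Q) = Σ p·log₁₀(p/q).
  0.221·log₁₀(0.221/0.082) = 0.09516
  0.087·log₁₀(0.087/0.078) = 0.00413
  0.145·log₁₀(0.145/0.317) = -0.04926
  0.358·log₁₀(0.358/0.132) = 0.15512
  0.189·log₁₀(0.189/0.391) = -0.05967
D(P‖Q) = 0.1455 dits.

0.1455 dits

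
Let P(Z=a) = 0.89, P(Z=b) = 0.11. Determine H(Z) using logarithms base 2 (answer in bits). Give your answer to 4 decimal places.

H(Z) = −Σ p·log₂ p.
  −(0.89)·log₂(0.89) = 0.14963
  −(0.11)·log₂(0.11) = 0.35029
Sum: 0.14963 + 0.35029 = 0.4999 bits.

0.4999 bits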